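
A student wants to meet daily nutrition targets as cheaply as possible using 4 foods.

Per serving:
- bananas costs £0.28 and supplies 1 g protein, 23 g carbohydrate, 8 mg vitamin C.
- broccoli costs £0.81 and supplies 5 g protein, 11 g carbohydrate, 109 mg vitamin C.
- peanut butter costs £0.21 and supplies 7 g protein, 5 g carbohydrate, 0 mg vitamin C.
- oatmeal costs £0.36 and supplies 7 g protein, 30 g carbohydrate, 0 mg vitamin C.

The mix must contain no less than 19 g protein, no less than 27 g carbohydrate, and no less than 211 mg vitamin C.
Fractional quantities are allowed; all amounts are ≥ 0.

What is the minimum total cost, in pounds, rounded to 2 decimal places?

Let x1 = servings of bananas, x2 = servings of broccoli, x3 = servings of peanut butter, x4 = servings of oatmeal.
Minimize 0.28x1 + 0.81x2 + 0.21x3 + 0.36x4 subject to:
  1x1 + 5x2 + 7x3 + 7x4 ≥ 19   (protein)
  23x1 + 11x2 + 5x3 + 30x4 ≥ 27   (carbohydrate)
  8x1 + 109x2 ≥ 211   (vitamin C)
  x1, x2, x3, x4 ≥ 0.
The minimum-cost mix takes nothing from bananas, oatmeal — only broccoli, peanut butter. Binding constraints: protein and vitamin C.
Solving gives x2 = 1.936, x3 = 1.332.
Objective = 0.81·1.936 + 0.21·1.332 = 1.8479.

£1.85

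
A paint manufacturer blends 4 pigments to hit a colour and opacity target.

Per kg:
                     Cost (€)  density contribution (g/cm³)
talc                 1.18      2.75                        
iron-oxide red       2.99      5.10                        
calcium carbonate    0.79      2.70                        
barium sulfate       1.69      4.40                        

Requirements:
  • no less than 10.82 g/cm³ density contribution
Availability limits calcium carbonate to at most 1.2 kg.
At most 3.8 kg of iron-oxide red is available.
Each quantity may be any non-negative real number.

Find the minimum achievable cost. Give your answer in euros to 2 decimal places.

€3.86

This is a linear program. Let x1 = kg of talc, x2 = kg of iron-oxide red, x3 = kg of calcium carbonate, x4 = kg of barium sulfate.
Minimize 1.18x1 + 2.99x2 + 0.79x3 + 1.69x4 subject to:
  2.75x1 + 5.1x2 + 2.7x3 + 4.4x4 ≥ 10.82   (density contribution)
  x3 ≤ 1.2
  x2 ≤ 3.8
  x1, x2, x3, x4 ≥ 0.
At the optimum only calcium carbonate, barium sulfate are positive (talc, iron-oxide red = 0). There the density contribution and the calcium carbonate cap constraints are tight.
Optimal quantities: calcium carbonate = 1.2 kg, barium sulfate = 1.723 kg.
Total cost: 0.79·1.2 + 1.69·1.723 = 3.8599.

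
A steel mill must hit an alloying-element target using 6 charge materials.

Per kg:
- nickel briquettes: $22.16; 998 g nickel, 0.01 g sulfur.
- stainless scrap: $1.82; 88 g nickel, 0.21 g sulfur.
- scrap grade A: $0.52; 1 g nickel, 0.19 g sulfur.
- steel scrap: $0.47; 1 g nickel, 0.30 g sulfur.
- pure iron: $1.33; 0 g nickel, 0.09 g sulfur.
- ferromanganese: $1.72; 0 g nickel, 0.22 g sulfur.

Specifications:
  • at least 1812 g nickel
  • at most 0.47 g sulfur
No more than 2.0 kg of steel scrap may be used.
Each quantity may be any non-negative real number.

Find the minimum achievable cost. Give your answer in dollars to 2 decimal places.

Let x1 = kg of nickel briquettes, x2 = kg of stainless scrap, x3 = kg of scrap grade A, x4 = kg of steel scrap, x5 = kg of pure iron, x6 = kg of ferromanganese.
Minimize 22.16x1 + 1.82x2 + 0.52x3 + 0.47x4 + 1.33x5 + 1.72x6 subject to:
  998x1 + 88x2 + 1x3 + 1x4 ≥ 1812   (nickel)
  0.01x1 + 0.21x2 + 0.19x3 + 0.3x4 + 0.09x5 + 0.22x6 ≤ 0.47   (sulfur)
  x4 ≤ 2
  x1, x2, x3, x4, x5, x6 ≥ 0.
At the optimum only nickel briquettes, stainless scrap are positive (scrap grade A, steel scrap, pure iron, ferromanganese = 0). Binding constraints: nickel and sulfur.
That vertex is x1 = 1.625, x2 = 2.161.
Cost = 22.16·1.625 + 1.82·2.161 = 39.9430.

$39.94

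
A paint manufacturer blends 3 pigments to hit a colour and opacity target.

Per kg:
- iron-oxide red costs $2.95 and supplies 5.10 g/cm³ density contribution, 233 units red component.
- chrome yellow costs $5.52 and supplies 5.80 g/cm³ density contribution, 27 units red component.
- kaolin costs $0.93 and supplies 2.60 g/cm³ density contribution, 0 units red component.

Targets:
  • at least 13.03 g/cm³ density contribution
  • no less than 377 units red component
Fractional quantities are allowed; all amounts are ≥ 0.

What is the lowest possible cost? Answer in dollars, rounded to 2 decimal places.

Let x1 = kg of iron-oxide red, x2 = kg of chrome yellow, x3 = kg of kaolin.
min 2.95x1 + 5.52x2 + 0.93x3 subject to:
  5.1x1 + 5.8x2 + 2.6x3 ≥ 13.03   (density contribution)
  233x1 + 27x2 ≥ 377   (red component)
  x1, x2, x3 ≥ 0.
At the optimum only iron-oxide red, kaolin are positive (chrome yellow = 0). There the density contribution and red component constraints are tight.
So iron-oxide red = 1.618 kg, kaolin = 1.838 kg.
Cost = 2.95·1.618 + 0.93·1.838 = 6.4824.

$6.48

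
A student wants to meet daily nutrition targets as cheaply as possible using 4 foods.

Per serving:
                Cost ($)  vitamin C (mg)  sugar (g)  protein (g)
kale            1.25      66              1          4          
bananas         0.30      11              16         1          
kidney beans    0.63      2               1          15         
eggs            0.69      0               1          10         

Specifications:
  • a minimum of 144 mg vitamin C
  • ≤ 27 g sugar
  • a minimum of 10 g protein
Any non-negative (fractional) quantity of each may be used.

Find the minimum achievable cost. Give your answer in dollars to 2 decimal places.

Let x1 = servings of kale, x2 = servings of bananas, x3 = servings of kidney beans, x4 = servings of eggs.
Minimise 1.25x1 + 0.3x2 + 0.63x3 + 0.69x4 subject to:
  66x1 + 11x2 + 2x3 ≥ 144   (vitamin C)
  1x1 + 16x2 + 1x3 + 1x4 ≤ 27   (sugar)
  4x1 + 1x2 + 15x3 + 10x4 ≥ 10   (protein)
  x1, x2, x3, x4 ≥ 0.
The cheapest feasible vertex uses only kale, kidney beans; bananas, eggs are not used. The vitamin C and protein requirements are met with equality.
Solving gives x1 = 2.179, x3 = 0.08554.
Hence cost = 1.25·2.179 + 0.63·0.08554 = $2.7776.

$2.78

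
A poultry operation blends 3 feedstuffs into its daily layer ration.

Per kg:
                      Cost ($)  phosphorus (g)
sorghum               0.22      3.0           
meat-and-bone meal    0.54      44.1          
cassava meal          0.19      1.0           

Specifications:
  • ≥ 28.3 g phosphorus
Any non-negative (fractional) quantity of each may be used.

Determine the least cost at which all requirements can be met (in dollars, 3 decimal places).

Let x1 = kg of sorghum, x2 = kg of meat-and-bone meal, x3 = kg of cassava meal.
Minimise 0.22x1 + 0.54x2 + 0.19x3 subject to:
  3x1 + 44.1x2 + 1x3 ≥ 28.3   (phosphorus)
  x1, x2, x3 ≥ 0.
The minimum-cost mix takes nothing from sorghum, cassava meal — only meat-and-bone meal. The phosphorus requirement is met with equality.
Optimal quantities: meat-and-bone meal = 0.6417 kg.
Objective = 0.54·0.6417 = 0.34652.

$0.347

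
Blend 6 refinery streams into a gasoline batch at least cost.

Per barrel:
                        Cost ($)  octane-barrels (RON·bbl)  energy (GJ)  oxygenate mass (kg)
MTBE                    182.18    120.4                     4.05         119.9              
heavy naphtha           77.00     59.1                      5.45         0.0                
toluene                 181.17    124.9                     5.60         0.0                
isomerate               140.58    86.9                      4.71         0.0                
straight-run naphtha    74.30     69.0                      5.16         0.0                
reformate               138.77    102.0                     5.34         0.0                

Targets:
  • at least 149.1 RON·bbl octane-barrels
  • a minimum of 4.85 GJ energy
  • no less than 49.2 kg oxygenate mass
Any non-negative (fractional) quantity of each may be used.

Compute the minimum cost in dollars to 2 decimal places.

This is a linear program. Let x1 = barrels of MTBE, x2 = barrels of heavy naphtha, x3 = barrels of toluene, x4 = barrels of isomerate, x5 = barrels of straight-run naphtha, x6 = barrels of reformate.
Minimise 182.18x1 + 77x2 + 181.17x3 + 140.58x4 + 74.3x5 + 138.77x6 s.t.:
  120.4x1 + 59.1x2 + 124.9x3 + 86.9x4 + 69x5 + 102x6 ≥ 149.1   (octane-barrels)
  4.05x1 + 5.45x2 + 5.6x3 + 4.71x4 + 5.16x5 + 5.34x6 ≥ 4.85   (energy)
  119.9x1 ≥ 49.2   (oxygenate mass)
  x1, x2, x3, x4, x5, x6 ≥ 0.
At the optimum only MTBE, straight-run naphtha are positive (heavy naphtha, toluene, isomerate, reformate = 0). Binding constraints: octane-barrels and oxygenate mass.
That vertex is x1 = 0.4103, x5 = 1.445.
Objective = 182.18·0.4103 + 74.3·1.445 = 182.1120.

$182.11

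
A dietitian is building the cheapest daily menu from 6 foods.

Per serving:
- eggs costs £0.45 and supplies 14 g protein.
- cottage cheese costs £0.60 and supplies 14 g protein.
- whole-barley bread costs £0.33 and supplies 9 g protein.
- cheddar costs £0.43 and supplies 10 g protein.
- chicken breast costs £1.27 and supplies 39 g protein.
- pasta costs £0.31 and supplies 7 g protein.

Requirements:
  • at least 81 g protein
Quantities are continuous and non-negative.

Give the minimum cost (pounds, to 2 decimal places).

Let x1 = servings of eggs, x2 = servings of cottage cheese, x3 = servings of whole-barley bread, x4 = servings of cheddar, x5 = servings of chicken breast, x6 = servings of pasta.
min 0.45x1 + 0.6x2 + 0.33x3 + 0.43x4 + 1.27x5 + 0.31x6 subject to:
  14x1 + 14x2 + 9x3 + 10x4 + 39x5 + 7x6 ≥ 81   (protein)
  x1, x2, x3, x4, x5, x6 ≥ 0.
The optimal basis is {eggs}; cottage cheese, whole-barley bread, cheddar, chicken breast, pasta drop out. Binding constraint: protein.
That vertex is x1 = 5.786.
Total cost: 0.45·5.786 = 2.6037.

£2.60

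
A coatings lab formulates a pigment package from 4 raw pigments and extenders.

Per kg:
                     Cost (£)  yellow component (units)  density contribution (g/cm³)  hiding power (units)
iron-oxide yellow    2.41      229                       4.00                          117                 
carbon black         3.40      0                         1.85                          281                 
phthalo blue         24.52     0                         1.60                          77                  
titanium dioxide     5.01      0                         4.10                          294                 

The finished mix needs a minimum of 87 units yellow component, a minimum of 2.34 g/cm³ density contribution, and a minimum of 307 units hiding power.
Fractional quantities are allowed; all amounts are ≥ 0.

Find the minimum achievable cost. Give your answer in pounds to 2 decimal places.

£4.09

This is a linear program. Let x1 = kg of iron-oxide yellow, x2 = kg of carbon black, x3 = kg of phthalo blue, x4 = kg of titanium dioxide.
Minimize 2.41x1 + 3.4x2 + 24.52x3 + 5.01x4 subject to:
  229x1 ≥ 87   (yellow component)
  4x1 + 1.85x2 + 1.6x3 + 4.1x4 ≥ 2.34   (density contribution)
  117x1 + 281x2 + 77x3 + 294x4 ≥ 307   (hiding power)
  x1, x2, x3, x4 ≥ 0.
The optimal basis is {iron-oxide yellow, carbon black}; phthalo blue, titanium dioxide drop out. Binding constraints: yellow component and hiding power.
That vertex is x1 = 0.3799, x2 = 0.9343.
Cost = 2.41·0.3799 + 3.4·0.9343 = 4.0922.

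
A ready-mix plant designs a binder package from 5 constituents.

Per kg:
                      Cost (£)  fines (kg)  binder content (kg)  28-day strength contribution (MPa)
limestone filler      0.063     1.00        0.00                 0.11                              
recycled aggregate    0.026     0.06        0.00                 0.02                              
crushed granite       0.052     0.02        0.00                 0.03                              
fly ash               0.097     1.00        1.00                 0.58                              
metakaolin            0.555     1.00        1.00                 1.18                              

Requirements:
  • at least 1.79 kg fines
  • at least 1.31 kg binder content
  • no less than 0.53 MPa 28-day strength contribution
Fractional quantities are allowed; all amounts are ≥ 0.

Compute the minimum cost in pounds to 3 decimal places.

£0.157

Treat it as an LP. Let x1 = kg of limestone filler, x2 = kg of recycled aggregate, x3 = kg of crushed granite, x4 = kg of fly ash, x5 = kg of metakaolin.
Minimise 0.063x1 + 0.026x2 + 0.052x3 + 0.097x4 + 0.555x5 subject to:
  1x1 + 0.06x2 + 0.02x3 + 1x4 + 1x5 ≥ 1.79   (fines)
  1x4 + 1x5 ≥ 1.31   (binder content)
  0.11x1 + 0.02x2 + 0.03x3 + 0.58x4 + 1.18x5 ≥ 0.53   (28-day strength contribution)
  x1, x2, x3, x4, x5 ≥ 0.
The cheapest feasible vertex uses only limestone filler, fly ash; recycled aggregate, crushed granite, metakaolin are not used. The fines and binder content requirements are met with equality.
That vertex is x1 = 0.48, x4 = 1.31.
Objective = 0.063·0.48 + 0.097·1.31 = 0.15731.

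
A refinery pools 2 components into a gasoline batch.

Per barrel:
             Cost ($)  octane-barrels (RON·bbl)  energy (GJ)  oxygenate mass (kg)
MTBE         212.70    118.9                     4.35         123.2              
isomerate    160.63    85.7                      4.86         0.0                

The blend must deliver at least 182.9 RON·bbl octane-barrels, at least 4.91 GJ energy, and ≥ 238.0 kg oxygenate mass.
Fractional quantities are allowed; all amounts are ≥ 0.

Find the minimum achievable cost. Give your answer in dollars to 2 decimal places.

Set it up as a linear program. Let x1 = barrels of MTBE, x2 = barrels of isomerate.
Minimize 212.7x1 + 160.63x2 s.t.:
  118.9x1 + 85.7x2 ≥ 182.9   (octane-barrels)
  4.35x1 + 4.86x2 ≥ 4.91   (energy)
  123.2x1 ≥ 238   (oxygenate mass)
  x1, x2 ≥ 0.
The cheapest feasible vertex uses only MTBE; isomerate is not used. Binding constraint: oxygenate mass.
Solving gives x1 = 1.93182.
Hence cost = 212.7·1.93182 = $410.8981.

$410.90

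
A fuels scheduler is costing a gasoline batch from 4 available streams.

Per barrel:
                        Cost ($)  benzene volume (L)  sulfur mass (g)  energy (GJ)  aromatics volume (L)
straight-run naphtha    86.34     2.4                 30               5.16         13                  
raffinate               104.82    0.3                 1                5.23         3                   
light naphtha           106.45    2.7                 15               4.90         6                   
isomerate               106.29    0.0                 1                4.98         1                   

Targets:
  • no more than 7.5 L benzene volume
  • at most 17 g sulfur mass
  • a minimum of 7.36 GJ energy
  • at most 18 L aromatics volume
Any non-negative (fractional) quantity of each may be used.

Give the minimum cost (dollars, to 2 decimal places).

$138.33

Let x1 = barrels of straight-run naphtha, x2 = barrels of raffinate, x3 = barrels of light naphtha, x4 = barrels of isomerate.
Minimise 86.34x1 + 104.82x2 + 106.45x3 + 106.29x4 with:
  2.4x1 + 0.3x2 + 2.7x3 ≤ 7.5   (benzene volume)
  30x1 + 1x2 + 15x3 + 1x4 ≤ 17   (sulfur mass)
  5.16x1 + 5.23x2 + 4.9x3 + 4.98x4 ≥ 7.36   (energy)
  13x1 + 3x2 + 6x3 + 1x4 ≤ 18   (aromatics volume)
  x1, x2, x3, x4 ≥ 0.
The optimal basis is {straight-run naphtha, raffinate}; light naphtha, isomerate drop out. The sulfur mass and energy requirements are met with equality.
So straight-run naphtha = 0.5374 barrels, raffinate = 0.877 barrels.
Hence cost = 86.34·0.5374 + 104.82·0.877 = $138.3263.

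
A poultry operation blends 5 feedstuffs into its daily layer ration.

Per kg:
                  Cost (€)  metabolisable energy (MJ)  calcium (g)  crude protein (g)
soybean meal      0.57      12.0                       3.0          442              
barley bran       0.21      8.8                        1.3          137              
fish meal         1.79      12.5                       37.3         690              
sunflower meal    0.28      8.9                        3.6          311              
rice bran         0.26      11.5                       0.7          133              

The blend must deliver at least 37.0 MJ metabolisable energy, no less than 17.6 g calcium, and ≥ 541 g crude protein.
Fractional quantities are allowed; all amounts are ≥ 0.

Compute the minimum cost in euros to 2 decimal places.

€1.28

This is a linear program. Let x1 = kg of soybean meal, x2 = kg of barley bran, x3 = kg of fish meal, x4 = kg of sunflower meal, x5 = kg of rice bran.
Minimise 0.57x1 + 0.21x2 + 1.79x3 + 0.28x4 + 0.26x5 with:
  12x1 + 8.8x2 + 12.5x3 + 8.9x4 + 11.5x5 ≥ 37   (metabolisable energy)
  3x1 + 1.3x2 + 37.3x3 + 3.6x4 + 0.7x5 ≥ 17.6   (calcium)
  442x1 + 137x2 + 690x3 + 311x4 + 133x5 ≥ 541   (crude protein)
  x1, x2, x3, x4, x5 ≥ 0.
The minimum-cost mix takes nothing from soybean meal, barley bran, rice bran — only fish meal, sunflower meal. Binding constraints: metabolisable energy and calcium.
So fish meal = 0.08168 kg, sunflower meal = 4.043 kg.
Cost = 1.79·0.08168 + 0.28·4.043 = 1.2782.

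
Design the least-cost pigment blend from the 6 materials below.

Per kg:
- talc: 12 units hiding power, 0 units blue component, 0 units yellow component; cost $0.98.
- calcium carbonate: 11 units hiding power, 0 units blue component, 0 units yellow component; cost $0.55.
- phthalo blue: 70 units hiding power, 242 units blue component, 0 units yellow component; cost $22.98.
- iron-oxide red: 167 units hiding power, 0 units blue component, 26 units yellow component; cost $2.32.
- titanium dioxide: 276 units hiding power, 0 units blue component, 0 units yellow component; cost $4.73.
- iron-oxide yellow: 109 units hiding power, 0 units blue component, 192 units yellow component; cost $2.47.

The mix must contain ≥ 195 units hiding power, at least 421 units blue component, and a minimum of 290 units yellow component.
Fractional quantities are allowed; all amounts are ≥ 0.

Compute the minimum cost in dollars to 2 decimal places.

Set it up as a linear program. Let x1 = kg of talc, x2 = kg of calcium carbonate, x3 = kg of phthalo blue, x4 = kg of iron-oxide red, x5 = kg of titanium dioxide, x6 = kg of iron-oxide yellow.
Minimize 0.98x1 + 0.55x2 + 22.98x3 + 2.32x4 + 4.73x5 + 2.47x6 subject to:
  12x1 + 11x2 + 70x3 + 167x4 + 276x5 + 109x6 ≥ 195   (hiding power)
  242x3 ≥ 421   (blue component)
  26x4 + 192x6 ≥ 290   (yellow component)
  x1, x2, x3, x4, x5, x6 ≥ 0.
The minimum-cost mix takes nothing from talc, calcium carbonate, iron-oxide red, titanium dioxide — only phthalo blue, iron-oxide yellow. The blue component and yellow component requirements are met with equality.
Solving gives x3 = 1.74, x6 = 1.51.
Hence cost = 22.98·1.74 + 2.47·1.51 = $43.7149.

$43.71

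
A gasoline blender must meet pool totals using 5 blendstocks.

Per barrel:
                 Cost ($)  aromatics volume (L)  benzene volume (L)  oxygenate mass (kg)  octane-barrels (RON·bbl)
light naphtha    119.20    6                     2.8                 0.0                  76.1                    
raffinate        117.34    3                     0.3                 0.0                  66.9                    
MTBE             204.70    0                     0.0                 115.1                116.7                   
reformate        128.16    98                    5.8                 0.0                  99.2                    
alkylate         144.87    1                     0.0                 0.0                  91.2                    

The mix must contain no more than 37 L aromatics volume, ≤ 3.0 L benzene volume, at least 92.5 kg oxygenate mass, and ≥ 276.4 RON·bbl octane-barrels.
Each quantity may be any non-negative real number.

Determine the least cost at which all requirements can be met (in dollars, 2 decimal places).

$443.92

This is a linear program. Let x1 = barrels of light naphtha, x2 = barrels of raffinate, x3 = barrels of MTBE, x4 = barrels of reformate, x5 = barrels of alkylate.
Minimize 119.2x1 + 117.34x2 + 204.7x3 + 128.16x4 + 144.87x5 s.t.:
  6x1 + 3x2 + 98x4 + 1x5 ≤ 37   (aromatics volume)
  2.8x1 + 0.3x2 + 5.8x4 ≤ 3   (benzene volume)
  115.1x3 ≥ 92.5   (oxygenate mass)
  76.1x1 + 66.9x2 + 116.7x3 + 99.2x4 + 91.2x5 ≥ 276.4   (octane-barrels)
  x1, x2, x3, x4, x5 ≥ 0.
At the optimum only light naphtha, MTBE, reformate, alkylate are positive (raffinate = 0). Binding constraints: aromatics volume, benzene volume, oxygenate mass, octane-barrels.
Optimal quantities: light naphtha = 0.36352 barrels, MTBE = 0.80365 barrels, reformate = 0.34175 barrels, alkylate = 1.3273 barrels.
Hence cost = 119.2·0.36352 + 204.7·0.80365 + 128.16·0.34175 + 144.87·1.3273 = $443.9234.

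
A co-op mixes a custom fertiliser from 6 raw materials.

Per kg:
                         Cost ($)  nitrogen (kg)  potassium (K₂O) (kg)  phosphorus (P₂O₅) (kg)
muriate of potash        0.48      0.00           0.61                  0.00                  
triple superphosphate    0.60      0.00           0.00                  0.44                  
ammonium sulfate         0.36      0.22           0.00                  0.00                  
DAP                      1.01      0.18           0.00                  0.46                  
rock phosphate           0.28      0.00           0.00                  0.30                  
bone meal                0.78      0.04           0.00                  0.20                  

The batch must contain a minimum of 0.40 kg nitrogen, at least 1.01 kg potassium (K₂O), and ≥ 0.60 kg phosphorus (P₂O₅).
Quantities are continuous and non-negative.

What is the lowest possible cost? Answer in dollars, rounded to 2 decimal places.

$2.01

Treat it as an LP. Let x1 = kg of muriate of potash, x2 = kg of triple superphosphate, x3 = kg of ammonium sulfate, x4 = kg of DAP, x5 = kg of rock phosphate, x6 = kg of bone meal.
min 0.48x1 + 0.6x2 + 0.36x3 + 1.01x4 + 0.28x5 + 0.78x6 with:
  0.22x3 + 0.18x4 + 0.04x6 ≥ 0.4   (nitrogen)
  0.61x1 ≥ 1.01   (potassium (K₂O))
  0.44x2 + 0.46x4 + 0.3x5 + 0.2x6 ≥ 0.6   (phosphorus (P₂O₅))
  x1, x2, x3, x4, x5, x6 ≥ 0.
The minimum-cost mix takes nothing from triple superphosphate, DAP, bone meal — only muriate of potash, ammonium sulfate, rock phosphate. Binding constraints: nitrogen, potassium (K₂O), phosphorus (P₂O₅).
Solving gives x1 = 1.656, x3 = 1.818, x5 = 2.
Cost = 0.48·1.656 + 0.36·1.818 + 0.28·2 = 2.0094.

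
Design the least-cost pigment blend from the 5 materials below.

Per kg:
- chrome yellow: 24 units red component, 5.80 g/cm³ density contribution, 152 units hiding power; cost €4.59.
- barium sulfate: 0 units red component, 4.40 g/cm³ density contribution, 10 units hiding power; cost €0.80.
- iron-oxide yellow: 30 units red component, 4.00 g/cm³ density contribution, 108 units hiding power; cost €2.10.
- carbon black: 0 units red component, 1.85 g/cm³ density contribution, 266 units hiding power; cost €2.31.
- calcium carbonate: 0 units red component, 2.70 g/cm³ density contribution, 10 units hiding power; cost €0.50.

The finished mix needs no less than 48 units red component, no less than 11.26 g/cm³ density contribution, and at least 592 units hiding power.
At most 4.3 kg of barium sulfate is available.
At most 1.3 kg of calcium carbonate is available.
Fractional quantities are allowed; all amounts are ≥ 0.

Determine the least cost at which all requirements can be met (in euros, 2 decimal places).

Let x1 = kg of chrome yellow, x2 = kg of barium sulfate, x3 = kg of iron-oxide yellow, x4 = kg of carbon black, x5 = kg of calcium carbonate.
min 4.59x1 + 0.8x2 + 2.1x3 + 2.31x4 + 0.5x5 subject to:
  24x1 + 30x3 ≥ 48   (red component)
  5.8x1 + 4.4x2 + 4x3 + 1.85x4 + 2.7x5 ≥ 11.26   (density contribution)
  152x1 + 10x2 + 108x3 + 266x4 + 10x5 ≥ 592   (hiding power)
  x2 ≤ 4.3
  x5 ≤ 1.3
  x1, x2, x3, x4, x5 ≥ 0.
The cheapest feasible vertex uses only iron-oxide yellow, carbon black, calcium carbonate; chrome yellow, barium sulfate are not used. There the red component, density contribution, hiding power constraints are tight.
Optimal quantities: iron-oxide yellow = 1.6 kg, carbon black = 1.548 kg, calcium carbonate = 0.7392 kg.
Objective = 2.1·1.6 + 2.31·1.548 + 0.5·0.7392 = 7.3055.

€7.31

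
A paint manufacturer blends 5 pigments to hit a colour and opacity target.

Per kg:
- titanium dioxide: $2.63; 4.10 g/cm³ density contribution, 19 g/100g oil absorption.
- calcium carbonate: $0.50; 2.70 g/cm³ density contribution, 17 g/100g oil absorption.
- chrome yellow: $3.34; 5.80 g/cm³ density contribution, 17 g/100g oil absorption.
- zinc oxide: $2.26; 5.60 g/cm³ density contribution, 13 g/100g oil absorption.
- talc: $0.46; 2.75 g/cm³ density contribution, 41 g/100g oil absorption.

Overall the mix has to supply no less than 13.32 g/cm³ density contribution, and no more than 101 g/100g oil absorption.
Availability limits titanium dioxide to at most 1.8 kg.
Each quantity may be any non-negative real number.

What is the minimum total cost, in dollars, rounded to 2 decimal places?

$2.43

Let x1 = kg of titanium dioxide, x2 = kg of calcium carbonate, x3 = kg of chrome yellow, x4 = kg of zinc oxide, x5 = kg of talc.
Minimise 2.63x1 + 0.5x2 + 3.34x3 + 2.26x4 + 0.46x5 with:
  4.1x1 + 2.7x2 + 5.8x3 + 5.6x4 + 2.75x5 ≥ 13.32   (density contribution)
  19x1 + 17x2 + 17x3 + 13x4 + 41x5 ≤ 101   (oil absorption)
  x1 ≤ 1.8
  x1, x2, x3, x4, x5 ≥ 0.
The cheapest feasible vertex uses only calcium carbonate, talc; titanium dioxide, chrome yellow, zinc oxide are not used. There the density contribution and oil absorption constraints are tight.
So calcium carbonate = 4.197 kg, talc = 0.7234 kg.
Hence cost = 0.5·4.197 + 0.46·0.7234 = $2.4313.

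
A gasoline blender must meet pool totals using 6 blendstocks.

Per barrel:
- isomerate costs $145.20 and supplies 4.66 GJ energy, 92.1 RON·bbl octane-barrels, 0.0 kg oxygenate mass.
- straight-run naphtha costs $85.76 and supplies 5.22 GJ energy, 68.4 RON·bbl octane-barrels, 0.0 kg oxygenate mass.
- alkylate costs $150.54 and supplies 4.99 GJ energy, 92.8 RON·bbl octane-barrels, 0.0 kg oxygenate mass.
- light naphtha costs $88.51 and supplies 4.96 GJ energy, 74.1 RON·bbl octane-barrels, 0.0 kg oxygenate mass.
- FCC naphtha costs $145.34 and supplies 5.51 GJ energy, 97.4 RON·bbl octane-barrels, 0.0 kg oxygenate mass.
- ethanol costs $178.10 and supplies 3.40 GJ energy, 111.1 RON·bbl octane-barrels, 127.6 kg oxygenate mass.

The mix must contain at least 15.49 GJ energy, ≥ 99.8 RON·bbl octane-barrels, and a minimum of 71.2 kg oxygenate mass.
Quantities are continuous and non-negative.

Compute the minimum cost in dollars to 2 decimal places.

$322.70

Let x1 = barrels of isomerate, x2 = barrels of straight-run naphtha, x3 = barrels of alkylate, x4 = barrels of light naphtha, x5 = barrels of FCC naphtha, x6 = barrels of ethanol.
Minimise 145.2x1 + 85.76x2 + 150.54x3 + 88.51x4 + 145.34x5 + 178.1x6 s.t.:
  4.66x1 + 5.22x2 + 4.99x3 + 4.96x4 + 5.51x5 + 3.4x6 ≥ 15.49   (energy)
  92.1x1 + 68.4x2 + 92.8x3 + 74.1x4 + 97.4x5 + 111.1x6 ≥ 99.8   (octane-barrels)
  127.6x6 ≥ 71.2   (oxygenate mass)
  x1, x2, x3, x4, x5, x6 ≥ 0.
The optimal basis is {straight-run naphtha, ethanol}; isomerate, alkylate, light naphtha, FCC naphtha drop out. Binding constraints: energy and oxygenate mass.
Solving gives x2 = 2.604, x6 = 0.558.
Cost = 85.76·2.604 + 178.1·0.558 = 322.6988.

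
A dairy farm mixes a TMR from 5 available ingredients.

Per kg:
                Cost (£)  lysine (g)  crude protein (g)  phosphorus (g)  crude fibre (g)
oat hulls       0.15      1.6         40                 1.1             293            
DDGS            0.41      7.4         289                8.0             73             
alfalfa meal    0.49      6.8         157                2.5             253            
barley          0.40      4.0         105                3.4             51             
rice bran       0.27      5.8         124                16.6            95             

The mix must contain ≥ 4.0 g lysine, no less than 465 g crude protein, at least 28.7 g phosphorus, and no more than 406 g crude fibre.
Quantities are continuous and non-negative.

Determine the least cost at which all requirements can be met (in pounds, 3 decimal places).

£0.773

Treat it as an LP. Let x1 = kg of oat hulls, x2 = kg of DDGS, x3 = kg of alfalfa meal, x4 = kg of barley, x5 = kg of rice bran.
Minimize 0.15x1 + 0.41x2 + 0.49x3 + 0.4x4 + 0.27x5 subject to:
  1.6x1 + 7.4x2 + 6.8x3 + 4x4 + 5.8x5 ≥ 4   (lysine)
  40x1 + 289x2 + 157x3 + 105x4 + 124x5 ≥ 465   (crude protein)
  1.1x1 + 8x2 + 2.5x3 + 3.4x4 + 16.6x5 ≥ 28.7   (phosphorus)
  293x1 + 73x2 + 253x3 + 51x4 + 95x5 ≤ 406   (crude fibre)
  x1, x2, x3, x4, x5 ≥ 0.
The cheapest feasible vertex uses only DDGS, rice bran; oat hulls, alfalfa meal, barley are not used. Binding constraints: crude protein and phosphorus.
So DDGS = 1.093 kg, rice bran = 1.202 kg.
Cost = 0.41·1.093 + 0.27·1.202 = 0.77267.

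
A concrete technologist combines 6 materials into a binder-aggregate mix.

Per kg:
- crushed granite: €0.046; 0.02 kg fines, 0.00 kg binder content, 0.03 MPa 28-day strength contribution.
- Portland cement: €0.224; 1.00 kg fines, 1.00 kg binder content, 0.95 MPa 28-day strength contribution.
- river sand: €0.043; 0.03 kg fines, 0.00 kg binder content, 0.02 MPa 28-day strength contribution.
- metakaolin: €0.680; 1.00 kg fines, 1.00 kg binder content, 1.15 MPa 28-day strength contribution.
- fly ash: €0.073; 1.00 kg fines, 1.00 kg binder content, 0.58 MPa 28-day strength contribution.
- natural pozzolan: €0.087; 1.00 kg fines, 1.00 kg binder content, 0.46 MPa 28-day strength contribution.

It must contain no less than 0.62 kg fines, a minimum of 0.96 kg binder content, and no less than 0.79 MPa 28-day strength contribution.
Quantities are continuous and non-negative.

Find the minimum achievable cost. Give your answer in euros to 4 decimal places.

Let x1 = kg of crushed granite, x2 = kg of Portland cement, x3 = kg of river sand, x4 = kg of metakaolin, x5 = kg of fly ash, x6 = kg of natural pozzolan.
Minimize 0.046x1 + 0.224x2 + 0.043x3 + 0.68x4 + 0.073x5 + 0.087x6 subject to:
  0.02x1 + 1x2 + 0.03x3 + 1x4 + 1x5 + 1x6 ≥ 0.62   (fines)
  1x2 + 1x4 + 1x5 + 1x6 ≥ 0.96   (binder content)
  0.03x1 + 0.95x2 + 0.02x3 + 1.15x4 + 0.58x5 + 0.46x6 ≥ 0.79   (28-day strength contribution)
  x1, x2, x3, x4, x5, x6 ≥ 0.
At the optimum only fly ash is positive (crushed granite, Portland cement, river sand, metakaolin, natural pozzolan = 0). There the 28-day strength contribution constraint is tight.
So fly ash = 1.362 kg.
Cost = 0.073·1.362 = 0.099426.

€0.0994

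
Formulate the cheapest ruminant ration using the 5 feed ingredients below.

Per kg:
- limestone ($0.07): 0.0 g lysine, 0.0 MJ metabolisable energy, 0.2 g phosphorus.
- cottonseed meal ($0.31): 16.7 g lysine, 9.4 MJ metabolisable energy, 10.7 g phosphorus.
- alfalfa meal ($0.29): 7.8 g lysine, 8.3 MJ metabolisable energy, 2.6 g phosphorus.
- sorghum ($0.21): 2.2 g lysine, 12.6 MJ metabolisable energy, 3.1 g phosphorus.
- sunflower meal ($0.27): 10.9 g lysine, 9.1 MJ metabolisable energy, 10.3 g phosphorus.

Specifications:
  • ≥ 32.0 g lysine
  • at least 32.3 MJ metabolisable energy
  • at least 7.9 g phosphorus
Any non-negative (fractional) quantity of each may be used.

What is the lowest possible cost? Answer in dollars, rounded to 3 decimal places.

Let x1 = kg of limestone, x2 = kg of cottonseed meal, x3 = kg of alfalfa meal, x4 = kg of sorghum, x5 = kg of sunflower meal.
min 0.07x1 + 0.31x2 + 0.29x3 + 0.21x4 + 0.27x5 s.t.:
  16.7x2 + 7.8x3 + 2.2x4 + 10.9x5 ≥ 32   (lysine)
  9.4x2 + 8.3x3 + 12.6x4 + 9.1x5 ≥ 32.3   (metabolisable energy)
  0.2x1 + 10.7x2 + 2.6x3 + 3.1x4 + 10.3x5 ≥ 7.9   (phosphorus)
  x1, x2, x3, x4, x5 ≥ 0.
The cheapest feasible vertex uses only cottonseed meal, sorghum; limestone, alfalfa meal, sunflower meal are not used. There the lysine and metabolisable energy constraints are tight.
So cottonseed meal = 1.751 kg, sorghum = 1.258 kg.
Total cost: 0.31·1.751 + 0.21·1.258 = 0.80699.

$0.807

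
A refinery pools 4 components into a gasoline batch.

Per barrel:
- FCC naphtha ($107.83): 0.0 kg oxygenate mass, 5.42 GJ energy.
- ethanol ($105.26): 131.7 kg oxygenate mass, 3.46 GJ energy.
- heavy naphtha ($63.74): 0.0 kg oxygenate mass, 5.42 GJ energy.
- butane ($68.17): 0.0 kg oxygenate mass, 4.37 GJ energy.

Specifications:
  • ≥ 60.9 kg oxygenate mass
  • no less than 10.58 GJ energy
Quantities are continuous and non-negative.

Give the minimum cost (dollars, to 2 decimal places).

This is a linear program. Let x1 = barrels of FCC naphtha, x2 = barrels of ethanol, x3 = barrels of heavy naphtha, x4 = barrels of butane.
min 107.83x1 + 105.26x2 + 63.74x3 + 68.17x4 with:
  131.7x2 ≥ 60.9   (oxygenate mass)
  5.42x1 + 3.46x2 + 5.42x3 + 4.37x4 ≥ 10.58   (energy)
  x1, x2, x3, x4 ≥ 0.
The cheapest feasible vertex uses only ethanol, heavy naphtha; FCC naphtha, butane are not used. There the oxygenate mass and energy constraints are tight.
Optimal quantities: ethanol = 0.46241 barrels, heavy naphtha = 1.6568 barrels.
Total cost: 105.26·0.46241 + 63.74·1.6568 = 154.2777.

$154.28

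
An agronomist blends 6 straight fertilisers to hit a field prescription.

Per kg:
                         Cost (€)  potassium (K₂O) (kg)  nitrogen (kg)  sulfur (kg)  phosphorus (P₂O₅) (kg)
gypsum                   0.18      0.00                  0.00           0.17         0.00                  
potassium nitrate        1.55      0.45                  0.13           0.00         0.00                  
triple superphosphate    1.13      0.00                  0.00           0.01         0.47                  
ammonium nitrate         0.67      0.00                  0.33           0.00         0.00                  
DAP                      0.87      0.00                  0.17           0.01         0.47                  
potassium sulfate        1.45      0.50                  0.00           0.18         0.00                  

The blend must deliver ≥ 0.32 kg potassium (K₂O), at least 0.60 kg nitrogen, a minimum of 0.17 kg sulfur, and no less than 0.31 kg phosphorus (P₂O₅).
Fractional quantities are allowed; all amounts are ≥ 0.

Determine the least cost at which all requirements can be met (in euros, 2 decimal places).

€2.54

Let x1 = kg of gypsum, x2 = kg of potassium nitrate, x3 = kg of triple superphosphate, x4 = kg of ammonium nitrate, x5 = kg of DAP, x6 = kg of potassium sulfate.
Minimize 0.18x1 + 1.55x2 + 1.13x3 + 0.67x4 + 0.87x5 + 1.45x6 s.t.:
  0.45x2 + 0.5x6 ≥ 0.32   (potassium (K₂O))
  0.13x2 + 0.33x4 + 0.17x5 ≥ 0.6   (nitrogen)
  0.17x1 + 0.01x3 + 0.01x5 + 0.18x6 ≥ 0.17   (sulfur)
  0.47x3 + 0.47x5 ≥ 0.31   (phosphorus (P₂O₅))
  x1, x2, x3, x4, x5, x6 ≥ 0.
The optimal basis is {gypsum, ammonium nitrate, DAP, potassium sulfate}; potassium nitrate, triple superphosphate drop out. There the potassium (K₂O), nitrogen, sulfur, phosphorus (P₂O₅) constraints are tight.
So gypsum = 0.2836 kg, ammonium nitrate = 1.478 kg, DAP = 0.6596 kg, potassium sulfate = 0.64 kg.
Hence cost = 0.18·0.2836 + 0.67·1.478 + 0.87·0.6596 + 1.45·0.64 = €2.5432.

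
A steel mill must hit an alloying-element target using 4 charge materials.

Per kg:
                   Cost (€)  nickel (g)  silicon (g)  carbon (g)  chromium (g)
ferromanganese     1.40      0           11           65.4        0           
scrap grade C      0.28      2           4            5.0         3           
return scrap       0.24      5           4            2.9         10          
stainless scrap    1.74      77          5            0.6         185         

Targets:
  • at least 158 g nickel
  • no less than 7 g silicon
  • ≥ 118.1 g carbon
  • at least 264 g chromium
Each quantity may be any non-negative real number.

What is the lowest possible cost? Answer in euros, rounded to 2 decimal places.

€6.07

Treat it as an LP. Let x1 = kg of ferromanganese, x2 = kg of scrap grade C, x3 = kg of return scrap, x4 = kg of stainless scrap.
min 1.4x1 + 0.28x2 + 0.24x3 + 1.74x4 with:
  2x2 + 5x3 + 77x4 ≥ 158   (nickel)
  11x1 + 4x2 + 4x3 + 5x4 ≥ 7   (silicon)
  65.4x1 + 5x2 + 2.9x3 + 0.6x4 ≥ 118.1   (carbon)
  3x2 + 10x3 + 185x4 ≥ 264   (chromium)
  x1, x2, x3, x4 ≥ 0.
The minimum-cost mix takes nothing from scrap grade C, return scrap — only ferromanganese, stainless scrap. There the nickel and carbon constraints are tight.
Optimal quantities: ferromanganese = 1.787 kg, stainless scrap = 2.052 kg.
Cost = 1.4·1.787 + 1.74·2.052 = 6.0723.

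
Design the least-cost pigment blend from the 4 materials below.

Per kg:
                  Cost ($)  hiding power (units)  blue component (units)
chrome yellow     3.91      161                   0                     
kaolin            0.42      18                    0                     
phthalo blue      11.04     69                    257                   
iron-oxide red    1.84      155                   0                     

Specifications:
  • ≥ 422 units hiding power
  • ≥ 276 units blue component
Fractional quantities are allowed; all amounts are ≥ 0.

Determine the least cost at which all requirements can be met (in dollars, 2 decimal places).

Treat it as an LP. Let x1 = kg of chrome yellow, x2 = kg of kaolin, x3 = kg of phthalo blue, x4 = kg of iron-oxide red.
min 3.91x1 + 0.42x2 + 11.04x3 + 1.84x4 with:
  161x1 + 18x2 + 69x3 + 155x4 ≥ 422   (hiding power)
  257x3 ≥ 276   (blue component)
  x1, x2, x3, x4 ≥ 0.
At the optimum only phthalo blue, iron-oxide red are positive (chrome yellow, kaolin = 0). There the hiding power and blue component constraints are tight.
So phthalo blue = 1.074 kg, iron-oxide red = 2.245 kg.
Hence cost = 11.04·1.074 + 1.84·2.245 = $15.9878.

$15.99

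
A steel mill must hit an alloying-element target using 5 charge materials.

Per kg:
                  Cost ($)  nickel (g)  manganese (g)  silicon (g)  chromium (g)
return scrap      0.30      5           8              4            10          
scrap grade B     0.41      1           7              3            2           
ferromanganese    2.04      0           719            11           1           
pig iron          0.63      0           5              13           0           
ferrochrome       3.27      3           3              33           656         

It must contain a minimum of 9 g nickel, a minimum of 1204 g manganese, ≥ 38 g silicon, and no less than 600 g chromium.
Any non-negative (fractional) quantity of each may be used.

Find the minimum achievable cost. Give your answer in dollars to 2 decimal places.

Let x1 = kg of return scrap, x2 = kg of scrap grade B, x3 = kg of ferromanganese, x4 = kg of pig iron, x5 = kg of ferrochrome.
Minimise 0.3x1 + 0.41x2 + 2.04x3 + 0.63x4 + 3.27x5 s.t.:
  5x1 + 1x2 + 3x5 ≥ 9   (nickel)
  8x1 + 7x2 + 719x3 + 5x4 + 3x5 ≥ 1204   (manganese)
  4x1 + 3x2 + 11x3 + 13x4 + 33x5 ≥ 38   (silicon)
  10x1 + 2x2 + 1x3 + 656x5 ≥ 600   (chromium)
  x1, x2, x3, x4, x5 ≥ 0.
The optimal basis is {return scrap, ferromanganese, ferrochrome}; scrap grade B, pig iron drop out. The nickel, manganese, chromium requirements are met with equality.
Solving gives x1 = 1.264, x3 = 1.657, x5 = 0.8928.
Cost = 0.3·1.264 + 2.04·1.657 + 3.27·0.8928 = 6.6789.

$6.68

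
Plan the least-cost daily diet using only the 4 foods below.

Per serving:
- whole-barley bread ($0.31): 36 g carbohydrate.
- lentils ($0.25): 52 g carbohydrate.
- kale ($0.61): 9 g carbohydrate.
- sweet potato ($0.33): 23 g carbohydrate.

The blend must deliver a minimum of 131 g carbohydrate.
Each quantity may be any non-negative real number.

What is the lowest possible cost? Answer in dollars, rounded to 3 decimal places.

$0.630

Set it up as a linear program. Let x1 = servings of whole-barley bread, x2 = servings of lentils, x3 = servings of kale, x4 = servings of sweet potato.
Minimize 0.31x1 + 0.25x2 + 0.61x3 + 0.33x4 s.t.:
  36x1 + 52x2 + 9x3 + 23x4 ≥ 131   (carbohydrate)
  x1, x2, x3, x4 ≥ 0.
At the optimum only lentils is positive (whole-barley bread, kale, sweet potato = 0). Binding constraint: carbohydrate.
That vertex is x2 = 2.519.
Cost = 0.25·2.519 = 0.62975.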